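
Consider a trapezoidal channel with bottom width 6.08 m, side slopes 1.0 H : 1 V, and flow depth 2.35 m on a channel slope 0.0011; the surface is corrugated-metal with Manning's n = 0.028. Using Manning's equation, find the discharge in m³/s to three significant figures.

A = (b + z·y)·y = (6.08 + 1.0×2.35)×2.35 = 19.81 m²
P = b + 2y√(1+z²) = 6.08 + 2×2.35×√(1+1.0²) = 12.73 m
R = A/P = 19.81/12.73 = 1.557 m
Q = (1/n)·A·R^(2/3)·S^(1/2) = (1/0.028) × 19.81 × 1.557^(2/3) × 0.0011^(1/2) = 31.52 m³/s

31.5 m³/s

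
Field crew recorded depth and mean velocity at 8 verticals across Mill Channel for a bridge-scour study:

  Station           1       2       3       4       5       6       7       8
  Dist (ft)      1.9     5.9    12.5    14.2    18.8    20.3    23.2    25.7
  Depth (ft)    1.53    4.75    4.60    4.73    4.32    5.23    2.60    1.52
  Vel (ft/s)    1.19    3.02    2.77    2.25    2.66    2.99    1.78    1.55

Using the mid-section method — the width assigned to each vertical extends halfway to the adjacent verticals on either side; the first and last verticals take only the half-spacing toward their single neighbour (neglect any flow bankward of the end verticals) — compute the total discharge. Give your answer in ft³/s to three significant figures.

w_1 = (5.9 − 1.9)/2 = 2 ft; q_1 = 1.19 × 1.53 × 2 = 3.641 ft³/s
w_2 = (12.5 − 1.9)/2 = 5.3 ft; q_2 = 3.02 × 4.75 × 5.3 = 76.03 ft³/s
w_3 = (14.2 − 5.9)/2 = 4.15 ft; q_3 = 2.77 × 4.60 × 4.15 = 52.88 ft³/s
w_4 = (18.8 − 12.5)/2 = 3.15 ft; q_4 = 2.25 × 4.73 × 3.15 = 33.52 ft³/s
w_5 = (20.3 − 14.2)/2 = 3.05 ft; q_5 = 2.66 × 4.32 × 3.05 = 35.05 ft³/s
w_6 = (23.2 − 18.8)/2 = 2.2 ft; q_6 = 2.99 × 5.23 × 2.2 = 34.40 ft³/s
w_7 = (25.7 − 20.3)/2 = 2.7 ft; q_7 = 1.78 × 2.60 × 2.7 = 12.50 ft³/s
w_8 = (25.7 − 23.2)/2 = 1.25 ft; q_8 = 1.55 × 1.52 × 1.25 = 2.945 ft³/s
Q = Σ qᵢ = 251.0 ft³/s

251 ft³/s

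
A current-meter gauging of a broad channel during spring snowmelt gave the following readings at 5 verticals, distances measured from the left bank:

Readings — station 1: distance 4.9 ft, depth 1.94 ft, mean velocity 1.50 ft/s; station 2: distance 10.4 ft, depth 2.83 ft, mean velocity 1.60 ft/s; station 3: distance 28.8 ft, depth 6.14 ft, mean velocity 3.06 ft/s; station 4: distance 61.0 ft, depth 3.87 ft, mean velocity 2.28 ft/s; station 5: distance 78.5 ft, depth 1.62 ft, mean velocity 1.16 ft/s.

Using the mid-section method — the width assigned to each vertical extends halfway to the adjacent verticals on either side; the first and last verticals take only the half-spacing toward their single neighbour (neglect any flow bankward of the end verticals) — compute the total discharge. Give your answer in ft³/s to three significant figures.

w_1 = (10.4 − 4.9)/2 = 2.75 ft; q_1 = 1.50 × 1.94 × 2.75 = 8.003 ft³/s
w_2 = (28.8 − 4.9)/2 = 11.95 ft; q_2 = 1.60 × 2.83 × 11.95 = 54.11 ft³/s
w_3 = (61.0 − 10.4)/2 = 25.3 ft; q_3 = 3.06 × 6.14 × 25.3 = 475.3 ft³/s
w_4 = (78.5 − 28.8)/2 = 24.85 ft; q_4 = 2.28 × 3.87 × 24.85 = 219.3 ft³/s
w_5 = (78.5 − 61.0)/2 = 8.75 ft; q_5 = 1.16 × 1.62 × 8.75 = 16.44 ft³/s
Q = Σ qᵢ = 773.2 ft³/s

773 ft³/s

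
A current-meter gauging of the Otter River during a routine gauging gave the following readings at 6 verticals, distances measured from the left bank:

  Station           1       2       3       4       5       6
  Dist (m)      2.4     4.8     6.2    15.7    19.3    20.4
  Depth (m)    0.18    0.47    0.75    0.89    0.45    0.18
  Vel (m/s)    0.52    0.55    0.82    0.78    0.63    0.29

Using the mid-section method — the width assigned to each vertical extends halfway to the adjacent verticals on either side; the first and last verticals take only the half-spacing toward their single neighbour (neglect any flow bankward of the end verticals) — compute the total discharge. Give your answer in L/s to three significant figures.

9200 L/s

w_1 = (4.8 − 2.4)/2 = 1.2 m; q_1 = 0.52 × 0.18 × 1.2 = 0.1123 m³/s
w_2 = (6.2 − 2.4)/2 = 1.9 m; q_2 = 0.55 × 0.47 × 1.9 = 0.4912 m³/s
w_3 = (15.7 − 4.8)/2 = 5.45 m; q_3 = 0.82 × 0.75 × 5.45 = 3.352 m³/s
w_4 = (19.3 − 6.2)/2 = 6.55 m; q_4 = 0.78 × 0.89 × 6.55 = 4.547 m³/s
w_5 = (20.4 − 15.7)/2 = 2.35 m; q_5 = 0.63 × 0.45 × 2.35 = 0.6662 m³/s
w_6 = (20.4 − 19.3)/2 = 0.55 m; q_6 = 0.29 × 0.18 × 0.55 = 0.02871 m³/s
Q = Σ qᵢ = 9.197 m³/s
= 9.197 × 1000 = 9197 L/s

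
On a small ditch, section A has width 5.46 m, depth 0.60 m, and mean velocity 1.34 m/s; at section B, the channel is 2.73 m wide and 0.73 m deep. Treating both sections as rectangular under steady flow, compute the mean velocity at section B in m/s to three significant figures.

Q = A₁V₁ = (5.46×0.60) × 1.34 = 4.390 m³/s
A₂ = 2.73 × 0.73 = 1.993 m²
V₂ = Q/A₂ = 4.390/1.993 = 2.203 m/s

2.20 m/s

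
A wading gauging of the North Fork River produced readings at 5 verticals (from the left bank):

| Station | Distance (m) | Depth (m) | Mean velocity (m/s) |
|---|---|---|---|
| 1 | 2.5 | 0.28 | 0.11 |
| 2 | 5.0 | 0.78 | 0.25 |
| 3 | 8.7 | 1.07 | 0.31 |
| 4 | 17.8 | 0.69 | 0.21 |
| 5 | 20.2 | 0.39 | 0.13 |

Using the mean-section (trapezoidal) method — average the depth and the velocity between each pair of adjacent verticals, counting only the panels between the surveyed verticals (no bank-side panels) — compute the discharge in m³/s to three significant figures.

Panel 1-2: Δb = 2.5 m, d̄ = (0.28+0.78)/2 = 0.53, v̄ = (0.11+0.25)/2 = 0.18 → q = 2.5×0.53×0.18 = 0.2385 m³/s
Panel 2-3: Δb = 3.7 m, d̄ = (0.78+1.07)/2 = 0.925, v̄ = (0.25+0.31)/2 = 0.28 → q = 3.7×0.925×0.28 = 0.9583 m³/s
Panel 3-4: Δb = 9.1 m, d̄ = (1.07+0.69)/2 = 0.88, v̄ = (0.31+0.21)/2 = 0.26 → q = 9.1×0.88×0.26 = 2.082 m³/s
Panel 4-5: Δb = 2.4 m, d̄ = (0.69+0.39)/2 = 0.54, v̄ = (0.21+0.13)/2 = 0.17 → q = 2.4×0.54×0.17 = 0.2203 m³/s
Q = Σ q = 3.499 m³/s

3.50 m³/s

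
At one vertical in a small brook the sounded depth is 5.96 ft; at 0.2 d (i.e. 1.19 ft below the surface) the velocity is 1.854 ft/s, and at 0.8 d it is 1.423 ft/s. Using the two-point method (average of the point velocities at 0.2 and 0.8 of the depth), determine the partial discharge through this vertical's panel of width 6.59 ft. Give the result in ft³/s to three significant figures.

64.4 ft³/s

v̄ = (1.854 + 1.423) / 2 = 1.639 ft/s
q = v̄ × d × w = 1.639 × 5.96 × 6.59 = 64.35 ft³/s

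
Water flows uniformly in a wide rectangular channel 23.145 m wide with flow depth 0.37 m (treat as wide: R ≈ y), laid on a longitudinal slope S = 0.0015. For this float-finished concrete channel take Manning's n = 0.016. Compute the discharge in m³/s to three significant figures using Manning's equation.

A = b·y = 23.145 × 0.37 = 8.564 m²
Wide channel: R ≈ y = 0.37 m
Q = (1/n)·A·R^(2/3)·S^(1/2) = (1/0.016) × 8.564 × 0.3700^(2/3) × 0.0015^(1/2) = 10.68 m³/s

10.7 m³/s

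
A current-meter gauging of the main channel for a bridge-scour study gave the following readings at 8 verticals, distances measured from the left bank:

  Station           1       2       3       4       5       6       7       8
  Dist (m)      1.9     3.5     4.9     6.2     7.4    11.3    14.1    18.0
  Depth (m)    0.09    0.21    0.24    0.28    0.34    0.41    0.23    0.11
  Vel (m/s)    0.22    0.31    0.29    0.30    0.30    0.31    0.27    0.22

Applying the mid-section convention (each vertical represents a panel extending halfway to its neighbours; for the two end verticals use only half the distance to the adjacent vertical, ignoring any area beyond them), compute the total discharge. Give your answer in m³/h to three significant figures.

w_1 = (3.5 − 1.9)/2 = 0.8 m; q_1 = 0.22 × 0.09 × 0.8 = 0.01584 m³/s
w_2 = (4.9 − 1.9)/2 = 1.5 m; q_2 = 0.31 × 0.21 × 1.5 = 0.09765 m³/s
w_3 = (6.2 − 3.5)/2 = 1.35 m; q_3 = 0.29 × 0.24 × 1.35 = 0.09396 m³/s
w_4 = (7.4 − 4.9)/2 = 1.25 m; q_4 = 0.30 × 0.28 × 1.25 = 0.1050 m³/s
w_5 = (11.3 − 6.2)/2 = 2.55 m; q_5 = 0.30 × 0.34 × 2.55 = 0.2601 m³/s
w_6 = (14.1 − 7.4)/2 = 3.35 m; q_6 = 0.31 × 0.41 × 3.35 = 0.4258 m³/s
w_7 = (18.0 − 11.3)/2 = 3.35 m; q_7 = 0.27 × 0.23 × 3.35 = 0.2080 m³/s
w_8 = (18.0 − 14.1)/2 = 1.95 m; q_8 = 0.22 × 0.11 × 1.95 = 0.04719 m³/s
Q = Σ qᵢ = 1.254 m³/s
= 1.254 × 3600 = 4513 m³/h

4510 m³/h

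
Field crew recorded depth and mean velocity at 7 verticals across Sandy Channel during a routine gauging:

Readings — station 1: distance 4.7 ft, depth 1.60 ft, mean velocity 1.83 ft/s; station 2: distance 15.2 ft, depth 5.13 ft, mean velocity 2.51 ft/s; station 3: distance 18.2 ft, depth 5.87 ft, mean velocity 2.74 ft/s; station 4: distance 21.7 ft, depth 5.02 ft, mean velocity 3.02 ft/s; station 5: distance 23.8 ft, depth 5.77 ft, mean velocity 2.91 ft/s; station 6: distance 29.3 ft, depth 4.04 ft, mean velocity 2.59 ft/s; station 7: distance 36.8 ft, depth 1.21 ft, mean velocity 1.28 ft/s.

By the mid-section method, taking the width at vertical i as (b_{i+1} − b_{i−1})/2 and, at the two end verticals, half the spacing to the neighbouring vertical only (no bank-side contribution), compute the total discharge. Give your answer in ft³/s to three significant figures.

335 ft³/s

w_1 = (15.2 − 4.7)/2 = 5.25 ft; q_1 = 1.83 × 1.60 × 5.25 = 15.37 ft³/s
w_2 = (18.2 − 4.7)/2 = 6.75 ft; q_2 = 2.51 × 5.13 × 6.75 = 86.92 ft³/s
w_3 = (21.7 − 15.2)/2 = 3.25 ft; q_3 = 2.74 × 5.87 × 3.25 = 52.27 ft³/s
w_4 = (23.8 − 18.2)/2 = 2.8 ft; q_4 = 3.02 × 5.02 × 2.8 = 42.45 ft³/s
w_5 = (29.3 − 21.7)/2 = 3.8 ft; q_5 = 2.91 × 5.77 × 3.8 = 63.80 ft³/s
w_6 = (36.8 − 23.8)/2 = 6.5 ft; q_6 = 2.59 × 4.04 × 6.5 = 68.01 ft³/s
w_7 = (36.8 − 29.3)/2 = 3.75 ft; q_7 = 1.28 × 1.21 × 3.75 = 5.808 ft³/s
Q = Σ qᵢ = 334.6 ft³/s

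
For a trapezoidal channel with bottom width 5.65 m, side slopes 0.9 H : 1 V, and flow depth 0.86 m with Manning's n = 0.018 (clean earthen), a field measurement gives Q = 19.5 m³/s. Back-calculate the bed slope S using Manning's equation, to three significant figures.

A = (b + z·y)·y = (5.65 + 0.9×0.86)×0.86 = 5.525 m²
P = b + 2y√(1+z²) = 5.65 + 2×0.86×√(1+0.9²) = 7.964 m
R = A/P = 5.525/7.964 = 0.6937 m
S = (Q·n / (1·A·R^(2/3)))² = (19.5×0.018 / (1×5.525×0.7836))² = 0.006573

0.00657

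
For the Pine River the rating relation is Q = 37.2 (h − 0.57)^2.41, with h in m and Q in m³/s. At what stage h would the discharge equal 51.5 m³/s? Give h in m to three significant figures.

1.71 m

h − h₀ = (Q/C)^(1/b) = (51.5/37.2)^(1/2.41) = 1.145 m
h = 0.57 + 1.145 = 1.715 m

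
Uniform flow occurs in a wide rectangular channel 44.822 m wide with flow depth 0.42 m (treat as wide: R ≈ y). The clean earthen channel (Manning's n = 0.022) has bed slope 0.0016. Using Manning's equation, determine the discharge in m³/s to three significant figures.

A = b·y = 44.822 × 0.42 = 18.83 m²
Wide channel: R ≈ y = 0.42 m
Q = (1/n)·A·R^(2/3)·S^(1/2) = (1/0.022) × 18.83 × 0.4200^(2/3) × 0.0016^(1/2) = 19.20 m³/s

19.2 m³/s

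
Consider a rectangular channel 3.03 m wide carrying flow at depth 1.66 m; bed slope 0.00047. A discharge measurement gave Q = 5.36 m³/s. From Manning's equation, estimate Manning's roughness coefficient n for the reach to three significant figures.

A = b·y = 3.03 × 1.66 = 5.030 m²
P = b + 2y = 3.03 + 2×1.66 = 6.350 m
R = A/P = 5.030/6.350 = 0.7921 m
n = (1/Q)·A·R^(2/3)·S^(1/2) = (1/5.36) × 5.030 × 0.8561 × 0.02168 = 0.01742

0.0174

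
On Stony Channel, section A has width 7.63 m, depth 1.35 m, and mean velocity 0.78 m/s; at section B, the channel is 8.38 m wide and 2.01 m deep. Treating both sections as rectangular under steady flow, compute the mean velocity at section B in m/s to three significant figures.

Q = A₁V₁ = (7.63×1.35) × 0.78 = 8.034 m³/s
A₂ = 8.38 × 2.01 = 16.84 m²
V₂ = Q/A₂ = 8.034/16.84 = 0.4770 m/s

0.477 m/s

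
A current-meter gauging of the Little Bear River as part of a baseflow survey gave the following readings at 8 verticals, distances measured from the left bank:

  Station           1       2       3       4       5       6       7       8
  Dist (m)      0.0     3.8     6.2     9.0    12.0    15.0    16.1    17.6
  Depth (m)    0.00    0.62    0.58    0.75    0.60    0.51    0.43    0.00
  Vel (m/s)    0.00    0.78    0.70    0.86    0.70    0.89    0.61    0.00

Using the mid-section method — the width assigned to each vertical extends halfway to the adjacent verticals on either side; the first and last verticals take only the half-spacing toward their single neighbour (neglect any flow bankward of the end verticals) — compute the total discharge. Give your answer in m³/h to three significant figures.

w_2 = (6.2 − 0.0)/2 = 3.1 m; q_2 = 0.78 × 0.62 × 3.1 = 1.499 m³/s
w_3 = (9.0 − 3.8)/2 = 2.6 m; q_3 = 0.70 × 0.58 × 2.6 = 1.056 m³/s
w_4 = (12.0 − 6.2)/2 = 2.9 m; q_4 = 0.86 × 0.75 × 2.9 = 1.871 m³/s
w_5 = (15.0 − 9.0)/2 = 3 m; q_5 = 0.70 × 0.60 × 3 = 1.260 m³/s
w_6 = (16.1 − 12.0)/2 = 2.05 m; q_6 = 0.89 × 0.51 × 2.05 = 0.9305 m³/s
w_7 = (17.6 − 15.0)/2 = 1.3 m; q_7 = 0.61 × 0.43 × 1.3 = 0.3410 m³/s
Stations 1, 8 contribute zero (depth or velocity is 0).
Q = Σ qᵢ = 6.957 m³/s
= 6.957 × 3600 = 25040 m³/h

25000 m³/h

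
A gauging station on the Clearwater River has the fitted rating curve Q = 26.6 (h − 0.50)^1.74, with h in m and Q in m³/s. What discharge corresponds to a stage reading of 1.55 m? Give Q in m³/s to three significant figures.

29.0 m³/s

Q = 26.6 × (1.55 − 0.50)^1.74 = 26.6 × 1.05^1.74 = 28.96 m³/s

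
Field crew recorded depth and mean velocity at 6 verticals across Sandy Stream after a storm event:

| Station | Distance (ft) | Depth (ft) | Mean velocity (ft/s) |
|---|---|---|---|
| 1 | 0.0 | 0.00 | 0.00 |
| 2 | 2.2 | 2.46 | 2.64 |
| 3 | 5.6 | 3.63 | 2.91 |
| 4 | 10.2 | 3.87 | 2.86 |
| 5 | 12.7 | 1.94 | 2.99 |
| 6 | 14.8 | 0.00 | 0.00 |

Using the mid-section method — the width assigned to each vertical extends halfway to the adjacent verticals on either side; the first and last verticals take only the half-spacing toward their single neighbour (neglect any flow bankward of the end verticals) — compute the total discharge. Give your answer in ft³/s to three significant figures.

w_2 = (5.6 − 0.0)/2 = 2.8 ft; q_2 = 2.64 × 2.46 × 2.8 = 18.18 ft³/s
w_3 = (10.2 − 2.2)/2 = 4 ft; q_3 = 2.91 × 3.63 × 4 = 42.25 ft³/s
w_4 = (12.7 − 5.6)/2 = 3.55 ft; q_4 = 2.86 × 3.87 × 3.55 = 39.29 ft³/s
w_5 = (14.8 − 10.2)/2 = 2.3 ft; q_5 = 2.99 × 1.94 × 2.3 = 13.34 ft³/s
Stations 1, 6 contribute zero (depth or velocity is 0).
Q = Σ qᵢ = 113.1 ft³/s

113 ft³/s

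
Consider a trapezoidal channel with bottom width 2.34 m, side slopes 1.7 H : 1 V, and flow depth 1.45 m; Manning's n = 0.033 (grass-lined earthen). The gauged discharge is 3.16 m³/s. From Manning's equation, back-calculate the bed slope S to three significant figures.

0.000272

A = (b + z·y)·y = (2.34 + 1.7×1.45)×1.45 = 6.967 m²
P = b + 2y√(1+z²) = 2.34 + 2×1.45×√(1+1.7²) = 8.060 m
R = A/P = 6.967/8.060 = 0.8645 m
S = (Q·n / (1·A·R^(2/3)))² = (3.16×0.033 / (1×6.967×0.9075))² = 0.0002720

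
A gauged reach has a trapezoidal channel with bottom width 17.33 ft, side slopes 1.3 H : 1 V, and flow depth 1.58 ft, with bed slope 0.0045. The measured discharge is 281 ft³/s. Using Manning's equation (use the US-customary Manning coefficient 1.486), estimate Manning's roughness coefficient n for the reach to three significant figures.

0.0133

A = (b + z·y)·y = (17.33 + 1.3×1.58)×1.58 = 30.63 ft²
P = b + 2y√(1+z²) = 17.33 + 2×1.58×√(1+1.3²) = 22.51 ft
R = A/P = 30.63/22.51 = 1.360 ft
n = (1.486/Q)·A·R^(2/3)·S^(1/2) = (1.486/281) × 30.63 × 1.228 × 0.06708 = 0.01334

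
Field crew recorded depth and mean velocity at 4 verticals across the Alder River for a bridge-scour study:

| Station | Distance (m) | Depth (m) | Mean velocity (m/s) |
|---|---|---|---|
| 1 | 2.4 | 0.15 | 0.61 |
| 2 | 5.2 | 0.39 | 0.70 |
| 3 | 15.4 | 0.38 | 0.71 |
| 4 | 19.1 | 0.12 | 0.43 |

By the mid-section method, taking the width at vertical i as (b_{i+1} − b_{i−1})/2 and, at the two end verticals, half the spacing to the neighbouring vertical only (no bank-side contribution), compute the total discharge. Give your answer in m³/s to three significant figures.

3.87 m³/s

w_1 = (5.2 − 2.4)/2 = 1.4 m; q_1 = 0.61 × 0.15 × 1.4 = 0.1281 m³/s
w_2 = (15.4 − 2.4)/2 = 6.5 m; q_2 = 0.70 × 0.39 × 6.5 = 1.775 m³/s
w_3 = (19.1 − 5.2)/2 = 6.95 m; q_3 = 0.71 × 0.38 × 6.95 = 1.875 m³/s
w_4 = (19.1 − 15.4)/2 = 1.85 m; q_4 = 0.43 × 0.12 × 1.85 = 0.09546 m³/s
Q = Σ qᵢ = 3.873 m³/s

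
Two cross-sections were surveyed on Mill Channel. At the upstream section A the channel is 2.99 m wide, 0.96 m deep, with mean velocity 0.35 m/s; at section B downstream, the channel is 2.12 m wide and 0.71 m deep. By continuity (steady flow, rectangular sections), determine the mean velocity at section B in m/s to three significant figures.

0.667 m/s

Q = A₁V₁ = (2.99×0.96) × 0.35 = 1.005 m³/s
A₂ = 2.12 × 0.71 = 1.505 m²
V₂ = Q/A₂ = 1.005/1.505 = 0.6674 m/s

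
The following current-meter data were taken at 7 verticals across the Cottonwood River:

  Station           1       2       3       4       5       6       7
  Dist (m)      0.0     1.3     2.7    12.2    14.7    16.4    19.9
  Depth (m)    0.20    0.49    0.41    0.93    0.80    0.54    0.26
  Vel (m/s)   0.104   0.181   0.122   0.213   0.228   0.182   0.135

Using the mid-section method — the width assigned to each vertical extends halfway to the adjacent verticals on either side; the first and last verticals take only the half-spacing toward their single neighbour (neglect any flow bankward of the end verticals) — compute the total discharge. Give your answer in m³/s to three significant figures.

w_1 = (1.3 − 0.0)/2 = 0.65 m; q_1 = 0.104 × 0.20 × 0.65 = 0.01352 m³/s
w_2 = (2.7 − 0.0)/2 = 1.35 m; q_2 = 0.181 × 0.49 × 1.35 = 0.1197 m³/s
w_3 = (12.2 − 1.3)/2 = 5.45 m; q_3 = 0.122 × 0.41 × 5.45 = 0.2726 m³/s
w_4 = (14.7 − 2.7)/2 = 6 m; q_4 = 0.213 × 0.93 × 6 = 1.189 m³/s
w_5 = (16.4 − 12.2)/2 = 2.1 m; q_5 = 0.228 × 0.80 × 2.1 = 0.3830 m³/s
w_6 = (19.9 − 14.7)/2 = 2.6 m; q_6 = 0.182 × 0.54 × 2.6 = 0.2555 m³/s
w_7 = (19.9 − 16.4)/2 = 1.75 m; q_7 = 0.135 × 0.26 × 1.75 = 0.06143 m³/s
Q = Σ qᵢ = 2.294 m³/s

2.29 m³/s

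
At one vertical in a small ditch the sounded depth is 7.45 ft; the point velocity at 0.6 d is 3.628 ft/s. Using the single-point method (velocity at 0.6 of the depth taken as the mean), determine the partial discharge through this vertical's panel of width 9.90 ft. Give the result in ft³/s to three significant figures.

268 ft³/s

v̄ = v₀.₆ = 3.628 ft/s
q = v̄ × d × w = 3.628 × 7.45 × 9.90 = 267.6 ft³/s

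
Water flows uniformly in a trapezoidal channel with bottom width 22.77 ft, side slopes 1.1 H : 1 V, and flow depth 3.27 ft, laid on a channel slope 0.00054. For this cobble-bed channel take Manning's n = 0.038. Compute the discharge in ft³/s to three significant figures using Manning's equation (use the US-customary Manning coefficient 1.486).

A = (b + z·y)·y = (22.77 + 1.1×3.27)×3.27 = 86.22 ft²
P = b + 2y√(1+z²) = 22.77 + 2×3.27×√(1+1.1²) = 32.49 ft
R = A/P = 86.22/32.49 = 2.654 ft
Q = (1.486/n)·A·R^(2/3)·S^(1/2) = (1.486/0.038) × 86.22 × 2.654^(2/3) × 0.00054^(1/2) = 150.2 ft³/s

150 ft³/s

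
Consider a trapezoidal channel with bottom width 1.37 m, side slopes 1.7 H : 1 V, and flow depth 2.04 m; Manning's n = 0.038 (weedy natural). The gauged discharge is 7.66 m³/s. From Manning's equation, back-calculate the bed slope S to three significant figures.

A = (b + z·y)·y = (1.37 + 1.7×2.04)×2.04 = 9.870 m²
P = b + 2y√(1+z²) = 1.37 + 2×2.04×√(1+1.7²) = 9.417 m
R = A/P = 9.870/9.417 = 1.048 m
S = (Q·n / (1·A·R^(2/3)))² = (7.66×0.038 / (1×9.870×1.032))² = 0.0008171

0.000817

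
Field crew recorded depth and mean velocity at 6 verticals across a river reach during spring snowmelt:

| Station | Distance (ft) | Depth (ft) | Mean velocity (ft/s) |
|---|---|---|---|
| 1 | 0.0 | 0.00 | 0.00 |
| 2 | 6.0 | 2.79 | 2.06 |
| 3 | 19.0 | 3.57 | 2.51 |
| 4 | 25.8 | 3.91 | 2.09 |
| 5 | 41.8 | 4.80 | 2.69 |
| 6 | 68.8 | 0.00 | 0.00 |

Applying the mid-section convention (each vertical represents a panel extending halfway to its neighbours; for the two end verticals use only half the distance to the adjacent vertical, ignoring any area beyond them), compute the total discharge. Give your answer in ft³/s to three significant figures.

514 ft³/s

w_2 = (19.0 − 0.0)/2 = 9.5 ft; q_2 = 2.06 × 2.79 × 9.5 = 54.60 ft³/s
w_3 = (25.8 − 6.0)/2 = 9.9 ft; q_3 = 2.51 × 3.57 × 9.9 = 88.71 ft³/s
w_4 = (41.8 − 19.0)/2 = 11.4 ft; q_4 = 2.09 × 3.91 × 11.4 = 93.16 ft³/s
w_5 = (68.8 − 25.8)/2 = 21.5 ft; q_5 = 2.69 × 4.80 × 21.5 = 277.6 ft³/s
Stations 1, 6 contribute zero (depth or velocity is 0).
Q = Σ qᵢ = 514.1 ft³/s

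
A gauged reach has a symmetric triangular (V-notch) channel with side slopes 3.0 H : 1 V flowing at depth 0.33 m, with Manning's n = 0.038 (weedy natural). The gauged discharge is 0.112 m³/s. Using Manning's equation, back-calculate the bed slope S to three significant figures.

A = z·y² = 3.0×0.33² = 0.3267 m²
P = 2y√(1+z²) = 2×0.33×√(1+3.0²) = 2.087 m
R = A/P = 0.3267/2.087 = 0.1565 m
S = (Q·n / (1·A·R^(2/3)))² = (0.112×0.038 / (1×0.3267×0.2904))² = 0.002012

0.00201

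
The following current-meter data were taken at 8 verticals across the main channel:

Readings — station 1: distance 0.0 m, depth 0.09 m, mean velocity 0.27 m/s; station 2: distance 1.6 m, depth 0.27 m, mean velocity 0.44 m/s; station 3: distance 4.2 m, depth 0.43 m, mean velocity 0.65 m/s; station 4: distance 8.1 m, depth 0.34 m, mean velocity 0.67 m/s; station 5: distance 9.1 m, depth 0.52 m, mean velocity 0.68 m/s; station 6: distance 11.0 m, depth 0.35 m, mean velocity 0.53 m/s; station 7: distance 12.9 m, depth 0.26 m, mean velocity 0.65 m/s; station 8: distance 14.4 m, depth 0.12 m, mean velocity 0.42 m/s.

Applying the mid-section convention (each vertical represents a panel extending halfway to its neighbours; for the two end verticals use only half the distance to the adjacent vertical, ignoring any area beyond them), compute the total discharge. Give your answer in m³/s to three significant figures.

2.93 m³/s

w_1 = (1.6 − 0.0)/2 = 0.8 m; q_1 = 0.27 × 0.09 × 0.8 = 0.01944 m³/s
w_2 = (4.2 − 0.0)/2 = 2.1 m; q_2 = 0.44 × 0.27 × 2.1 = 0.2495 m³/s
w_3 = (8.1 − 1.6)/2 = 3.25 m; q_3 = 0.65 × 0.43 × 3.25 = 0.9084 m³/s
w_4 = (9.1 − 4.2)/2 = 2.45 m; q_4 = 0.67 × 0.34 × 2.45 = 0.5581 m³/s
w_5 = (11.0 − 8.1)/2 = 1.45 m; q_5 = 0.68 × 0.52 × 1.45 = 0.5127 m³/s
w_6 = (12.9 − 9.1)/2 = 1.9 m; q_6 = 0.53 × 0.35 × 1.9 = 0.3525 m³/s
w_7 = (14.4 − 11.0)/2 = 1.7 m; q_7 = 0.65 × 0.26 × 1.7 = 0.2873 m³/s
w_8 = (14.4 − 12.9)/2 = 0.75 m; q_8 = 0.42 × 0.12 × 0.75 = 0.03780 m³/s
Q = Σ qᵢ = 2.926 m³/s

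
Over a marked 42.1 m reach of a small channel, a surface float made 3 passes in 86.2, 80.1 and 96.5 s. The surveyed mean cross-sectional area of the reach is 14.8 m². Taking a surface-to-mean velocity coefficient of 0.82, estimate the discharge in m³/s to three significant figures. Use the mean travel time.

t̄ = (86.2 + 80.1 + 96.5) / 3 = 87.6 s
v_surface = L / t̄ = 42.1 / 87.6 = 0.4806 m/s
v_mean = 0.82 × 0.4806 = 0.3941 m/s
Q = A × v_mean = 14.8 × 0.3941 = 5.832 m³/s

5.83 m³/s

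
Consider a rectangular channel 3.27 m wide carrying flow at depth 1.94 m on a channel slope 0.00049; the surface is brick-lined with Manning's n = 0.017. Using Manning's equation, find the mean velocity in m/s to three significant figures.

A = b·y = 3.27 × 1.94 = 6.344 m²
P = b + 2y = 3.27 + 2×1.94 = 7.150 m
R = A/P = 6.344/7.150 = 0.8872 m
Q = (1/n)·A·R^(2/3)·S^(1/2) = (1/0.017) × 6.344 × 0.8872^(2/3) × 0.00049^(1/2) = 7.627 m³/s
V = Q/A = 7.627/6.344 = 1.202 m/s

1.20 m/s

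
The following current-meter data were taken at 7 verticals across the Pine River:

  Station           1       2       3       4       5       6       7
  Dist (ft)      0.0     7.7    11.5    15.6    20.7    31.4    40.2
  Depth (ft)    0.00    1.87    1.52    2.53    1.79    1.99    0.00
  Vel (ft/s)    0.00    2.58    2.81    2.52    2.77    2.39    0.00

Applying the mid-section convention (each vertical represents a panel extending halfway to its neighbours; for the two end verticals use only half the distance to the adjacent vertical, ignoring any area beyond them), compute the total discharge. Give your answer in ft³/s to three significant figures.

w_2 = (11.5 − 0.0)/2 = 5.75 ft; q_2 = 2.58 × 1.87 × 5.75 = 27.74 ft³/s
w_3 = (15.6 − 7.7)/2 = 3.95 ft; q_3 = 2.81 × 1.52 × 3.95 = 16.87 ft³/s
w_4 = (20.7 − 11.5)/2 = 4.6 ft; q_4 = 2.52 × 2.53 × 4.6 = 29.33 ft³/s
w_5 = (31.4 − 15.6)/2 = 7.9 ft; q_5 = 2.77 × 1.79 × 7.9 = 39.17 ft³/s
w_6 = (40.2 − 20.7)/2 = 9.75 ft; q_6 = 2.39 × 1.99 × 9.75 = 46.37 ft³/s
Stations 1, 7 contribute zero (depth or velocity is 0).
Q = Σ qᵢ = 159.5 ft³/s

159 ft³/s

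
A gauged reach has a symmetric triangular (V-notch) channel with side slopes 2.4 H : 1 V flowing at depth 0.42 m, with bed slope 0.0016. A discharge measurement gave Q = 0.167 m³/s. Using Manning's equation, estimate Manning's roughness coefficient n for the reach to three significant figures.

A = z·y² = 2.4×0.42² = 0.4234 m²
P = 2y√(1+z²) = 2×0.42×√(1+2.4²) = 2.184 m
R = A/P = 0.4234/2.184 = 0.1938 m
n = (1/Q)·A·R^(2/3)·S^(1/2) = (1/0.167) × 0.4234 × 0.3349 × 0.04000 = 0.03396

0.0340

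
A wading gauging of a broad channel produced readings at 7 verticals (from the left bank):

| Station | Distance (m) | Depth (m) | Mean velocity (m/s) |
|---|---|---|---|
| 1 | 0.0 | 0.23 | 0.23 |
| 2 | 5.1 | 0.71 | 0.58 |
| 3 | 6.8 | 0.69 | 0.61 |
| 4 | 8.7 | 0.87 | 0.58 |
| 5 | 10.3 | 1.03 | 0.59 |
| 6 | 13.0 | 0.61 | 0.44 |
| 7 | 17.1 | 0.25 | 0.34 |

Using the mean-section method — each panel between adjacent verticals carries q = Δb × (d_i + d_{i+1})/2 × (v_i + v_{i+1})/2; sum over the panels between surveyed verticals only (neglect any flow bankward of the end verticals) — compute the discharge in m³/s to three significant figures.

Panel 1-2: Δb = 5.1 m, d̄ = (0.23+0.71)/2 = 0.47, v̄ = (0.23+0.58)/2 = 0.405 → q = 5.1×0.47×0.405 = 0.9708 m³/s
Panel 2-3: Δb = 1.7 m, d̄ = (0.71+0.69)/2 = 0.7, v̄ = (0.58+0.61)/2 = 0.595 → q = 1.7×0.7×0.595 = 0.7081 m³/s
Panel 3-4: Δb = 1.9 m, d̄ = (0.69+0.87)/2 = 0.78, v̄ = (0.61+0.58)/2 = 0.595 → q = 1.9×0.78×0.595 = 0.8818 m³/s
Panel 4-5: Δb = 1.6 m, d̄ = (0.87+1.03)/2 = 0.95, v̄ = (0.58+0.59)/2 = 0.585 → q = 1.6×0.95×0.585 = 0.8892 m³/s
Panel 5-6: Δb = 2.7 m, d̄ = (1.03+0.61)/2 = 0.82, v̄ = (0.59+0.44)/2 = 0.515 → q = 2.7×0.82×0.515 = 1.140 m³/s
Panel 6-7: Δb = 4.1 m, d̄ = (0.61+0.25)/2 = 0.43, v̄ = (0.44+0.34)/2 = 0.39 → q = 4.1×0.43×0.39 = 0.6876 m³/s
Q = Σ q = 5.278 m³/s

5.28 m³/s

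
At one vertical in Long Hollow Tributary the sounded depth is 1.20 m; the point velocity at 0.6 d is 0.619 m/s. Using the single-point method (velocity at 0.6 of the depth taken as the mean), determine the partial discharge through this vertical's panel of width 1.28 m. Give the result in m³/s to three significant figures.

v̄ = v₀.₆ = 0.619 m/s
q = v̄ × d × w = 0.6190 × 1.20 × 1.28 = 0.9508 m³/s

0.951 m³/s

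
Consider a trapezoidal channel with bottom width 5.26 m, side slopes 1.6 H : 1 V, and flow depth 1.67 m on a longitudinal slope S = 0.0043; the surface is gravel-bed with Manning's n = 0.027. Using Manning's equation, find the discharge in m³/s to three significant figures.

A = (b + z·y)·y = (5.26 + 1.6×1.67)×1.67 = 13.25 m²
P = b + 2y√(1+z²) = 5.26 + 2×1.67×√(1+1.6²) = 11.56 m
R = A/P = 13.25/11.56 = 1.146 m
Q = (1/n)·A·R^(2/3)·S^(1/2) = (1/0.027) × 13.25 × 1.146^(2/3) × 0.0043^(1/2) = 35.22 m³/s

35.2 m³/s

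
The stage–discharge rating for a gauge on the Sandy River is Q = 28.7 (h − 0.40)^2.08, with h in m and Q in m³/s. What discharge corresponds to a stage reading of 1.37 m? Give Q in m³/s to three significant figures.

26.9 m³/s

Q = 28.7 × (1.37 − 0.40)^2.08 = 28.7 × 0.97^2.08 = 26.94 m³/s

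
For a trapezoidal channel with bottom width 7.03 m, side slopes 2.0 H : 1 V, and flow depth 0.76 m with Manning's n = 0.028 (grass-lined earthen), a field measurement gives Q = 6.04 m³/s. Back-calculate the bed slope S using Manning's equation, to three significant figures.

A = (b + z·y)·y = (7.03 + 2.0×0.76)×0.76 = 6.498 m²
P = b + 2y√(1+z²) = 7.03 + 2×0.76×√(1+2.0²) = 10.43 m
R = A/P = 6.498/10.43 = 0.6231 m
S = (Q·n / (1·A·R^(2/3)))² = (6.04×0.028 / (1×6.498×0.7295))² = 0.001273

0.00127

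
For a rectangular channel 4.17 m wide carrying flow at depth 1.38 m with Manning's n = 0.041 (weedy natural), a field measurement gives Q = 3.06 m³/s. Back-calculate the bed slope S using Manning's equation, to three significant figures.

A = b·y = 4.17 × 1.38 = 5.755 m²
P = b + 2y = 4.17 + 2×1.38 = 6.930 m
R = A/P = 5.755/6.930 = 0.8304 m
S = (Q·n / (1·A·R^(2/3)))² = (3.06×0.041 / (1×5.755×0.8835))² = 0.0006090

0.000609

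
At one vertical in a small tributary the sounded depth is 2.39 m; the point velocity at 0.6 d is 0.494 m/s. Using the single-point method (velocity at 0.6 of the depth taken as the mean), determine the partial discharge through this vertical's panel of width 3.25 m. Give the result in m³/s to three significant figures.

v̄ = v₀.₆ = 0.494 m/s
q = v̄ × d × w = 0.4940 × 2.39 × 3.25 = 3.837 m³/s

3.84 m³/s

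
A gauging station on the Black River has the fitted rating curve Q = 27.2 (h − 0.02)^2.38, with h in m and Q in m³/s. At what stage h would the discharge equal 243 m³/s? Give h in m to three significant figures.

2.53 m

h − h₀ = (Q/C)^(1/b) = (243/27.2)^(1/2.38) = 2.510 m
h = 0.02 + 2.510 = 2.530 m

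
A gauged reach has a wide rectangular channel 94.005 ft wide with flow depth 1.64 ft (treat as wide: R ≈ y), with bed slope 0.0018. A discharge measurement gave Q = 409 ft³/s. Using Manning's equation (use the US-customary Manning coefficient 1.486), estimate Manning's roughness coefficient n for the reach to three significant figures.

A = b·y = 94.005 × 1.64 = 154.2 ft²
Wide channel: R ≈ y = 1.64 ft
n = (1.486/Q)·A·R^(2/3)·S^(1/2) = (1.486/409) × 154.2 × 1.391 × 0.04243 = 0.03305

0.0330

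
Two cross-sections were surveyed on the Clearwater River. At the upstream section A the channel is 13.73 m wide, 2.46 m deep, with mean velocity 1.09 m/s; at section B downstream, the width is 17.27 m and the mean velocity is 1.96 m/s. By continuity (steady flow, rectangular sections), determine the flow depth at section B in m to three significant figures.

1.09 m

Q = A₁V₁ = (13.73×2.46) × 1.09 = 36.82 m³/s
d₂ = Q/(b₂ V₂) = 36.82/(17.27×1.96) = 1.088 m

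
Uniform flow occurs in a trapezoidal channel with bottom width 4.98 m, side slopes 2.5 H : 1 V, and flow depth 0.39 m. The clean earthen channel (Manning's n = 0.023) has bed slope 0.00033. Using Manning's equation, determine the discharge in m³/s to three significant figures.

A = (b + z·y)·y = (4.98 + 2.5×0.39)×0.39 = 2.322 m²
P = b + 2y√(1+z²) = 4.98 + 2×0.39×√(1+2.5²) = 7.080 m
R = A/P = 2.322/7.080 = 0.3280 m
Q = (1/n)·A·R^(2/3)·S^(1/2) = (1/0.023) × 2.322 × 0.3280^(2/3) × 0.00033^(1/2) = 0.8725 m³/s

0.872 m³/s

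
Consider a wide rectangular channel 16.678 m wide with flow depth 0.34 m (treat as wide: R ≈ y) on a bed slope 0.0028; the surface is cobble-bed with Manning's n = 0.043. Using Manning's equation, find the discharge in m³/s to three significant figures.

A = b·y = 16.678 × 0.34 = 5.671 m²
Wide channel: R ≈ y = 0.34 m
Q = (1/n)·A·R^(2/3)·S^(1/2) = (1/0.043) × 5.671 × 0.3400^(2/3) × 0.0028^(1/2) = 3.399 m³/s

3.40 m³/s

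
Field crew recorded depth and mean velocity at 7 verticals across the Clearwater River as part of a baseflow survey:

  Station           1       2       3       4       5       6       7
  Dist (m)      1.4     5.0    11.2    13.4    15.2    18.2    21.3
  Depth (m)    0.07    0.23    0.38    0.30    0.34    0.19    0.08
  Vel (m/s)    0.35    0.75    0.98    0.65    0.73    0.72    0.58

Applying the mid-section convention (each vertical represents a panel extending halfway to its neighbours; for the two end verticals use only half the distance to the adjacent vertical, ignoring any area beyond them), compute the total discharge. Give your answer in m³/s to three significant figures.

3.93 m³/s

w_1 = (5.0 − 1.4)/2 = 1.8 m; q_1 = 0.35 × 0.07 × 1.8 = 0.04410 m³/s
w_2 = (11.2 − 1.4)/2 = 4.9 m; q_2 = 0.75 × 0.23 × 4.9 = 0.8453 m³/s
w_3 = (13.4 − 5.0)/2 = 4.2 m; q_3 = 0.98 × 0.38 × 4.2 = 1.564 m³/s
w_4 = (15.2 − 11.2)/2 = 2 m; q_4 = 0.65 × 0.30 × 2 = 0.3900 m³/s
w_5 = (18.2 − 13.4)/2 = 2.4 m; q_5 = 0.73 × 0.34 × 2.4 = 0.5957 m³/s
w_6 = (21.3 − 15.2)/2 = 3.05 m; q_6 = 0.72 × 0.19 × 3.05 = 0.4172 m³/s
w_7 = (21.3 − 18.2)/2 = 1.55 m; q_7 = 0.58 × 0.08 × 1.55 = 0.07192 m³/s
Q = Σ qᵢ = 3.928 m³/s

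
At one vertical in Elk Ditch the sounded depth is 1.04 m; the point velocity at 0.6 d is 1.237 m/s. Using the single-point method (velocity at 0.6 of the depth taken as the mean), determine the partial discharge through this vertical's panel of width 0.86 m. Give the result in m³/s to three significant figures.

1.11 m³/s

v̄ = v₀.₆ = 1.237 m/s
q = v̄ × d × w = 1.237 × 1.04 × 0.86 = 1.106 m³/s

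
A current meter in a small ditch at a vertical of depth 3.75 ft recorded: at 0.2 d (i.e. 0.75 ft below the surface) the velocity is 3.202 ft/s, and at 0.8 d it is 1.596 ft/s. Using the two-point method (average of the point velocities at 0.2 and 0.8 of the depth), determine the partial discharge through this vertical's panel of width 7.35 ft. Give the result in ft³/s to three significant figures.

66.1 ft³/s

v̄ = (3.202 + 1.596) / 2 = 2.399 ft/s
q = v̄ × d × w = 2.399 × 3.75 × 7.35 = 66.12 ft³/s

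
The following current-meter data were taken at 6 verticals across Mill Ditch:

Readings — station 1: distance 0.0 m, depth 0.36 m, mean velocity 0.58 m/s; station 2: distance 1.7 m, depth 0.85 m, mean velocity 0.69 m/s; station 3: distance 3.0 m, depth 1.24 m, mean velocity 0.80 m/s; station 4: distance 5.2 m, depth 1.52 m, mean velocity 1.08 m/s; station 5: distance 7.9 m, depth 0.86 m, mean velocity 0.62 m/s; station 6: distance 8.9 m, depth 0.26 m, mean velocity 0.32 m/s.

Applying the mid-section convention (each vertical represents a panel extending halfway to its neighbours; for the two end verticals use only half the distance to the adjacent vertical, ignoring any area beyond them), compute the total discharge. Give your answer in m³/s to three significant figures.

7.84 m³/s

w_1 = (1.7 − 0.0)/2 = 0.85 m; q_1 = 0.58 × 0.36 × 0.85 = 0.1775 m³/s
w_2 = (3.0 − 0.0)/2 = 1.5 m; q_2 = 0.69 × 0.85 × 1.5 = 0.8798 m³/s
w_3 = (5.2 − 1.7)/2 = 1.75 m; q_3 = 0.80 × 1.24 × 1.75 = 1.736 m³/s
w_4 = (7.9 − 3.0)/2 = 2.45 m; q_4 = 1.08 × 1.52 × 2.45 = 4.022 m³/s
w_5 = (8.9 − 5.2)/2 = 1.85 m; q_5 = 0.62 × 0.86 × 1.85 = 0.9864 m³/s
w_6 = (8.9 − 7.9)/2 = 0.5 m; q_6 = 0.32 × 0.26 × 0.5 = 0.04160 m³/s
Q = Σ qᵢ = 7.843 m³/s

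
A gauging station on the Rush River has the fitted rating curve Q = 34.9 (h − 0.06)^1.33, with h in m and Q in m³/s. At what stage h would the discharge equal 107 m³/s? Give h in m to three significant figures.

h − h₀ = (Q/C)^(1/b) = (107/34.9)^(1/1.33) = 2.322 m
h = 0.06 + 2.322 = 2.382 m

2.38 m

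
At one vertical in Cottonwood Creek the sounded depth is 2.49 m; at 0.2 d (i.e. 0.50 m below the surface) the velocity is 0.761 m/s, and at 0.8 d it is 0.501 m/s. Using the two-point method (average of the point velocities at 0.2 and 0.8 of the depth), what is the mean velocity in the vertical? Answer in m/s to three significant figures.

v̄ = (0.761 + 0.501) / 2 = 0.6310 m/s

0.631 m/s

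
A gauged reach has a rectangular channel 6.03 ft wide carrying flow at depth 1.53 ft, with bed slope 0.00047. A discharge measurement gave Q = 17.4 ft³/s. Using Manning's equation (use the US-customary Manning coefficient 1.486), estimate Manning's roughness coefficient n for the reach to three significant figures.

0.0173

A = b·y = 6.03 × 1.53 = 9.226 ft²
P = b + 2y = 6.03 + 2×1.53 = 9.090 ft
R = A/P = 9.226/9.090 = 1.015 ft
n = (1.486/Q)·A·R^(2/3)·S^(1/2) = (1.486/17.4) × 9.226 × 1.010 × 0.02168 = 0.01725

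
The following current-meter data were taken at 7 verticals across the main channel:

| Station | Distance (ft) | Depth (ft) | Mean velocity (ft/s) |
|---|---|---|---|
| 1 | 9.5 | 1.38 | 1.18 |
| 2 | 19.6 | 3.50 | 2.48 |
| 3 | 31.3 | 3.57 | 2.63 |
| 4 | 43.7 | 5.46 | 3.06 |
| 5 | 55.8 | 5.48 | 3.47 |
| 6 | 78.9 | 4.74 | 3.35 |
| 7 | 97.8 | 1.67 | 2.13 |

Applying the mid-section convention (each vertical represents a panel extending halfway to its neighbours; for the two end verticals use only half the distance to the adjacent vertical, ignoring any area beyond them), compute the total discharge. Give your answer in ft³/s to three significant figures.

1120 ft³/s

w_1 = (19.6 − 9.5)/2 = 5.05 ft; q_1 = 1.18 × 1.38 × 5.05 = 8.223 ft³/s
w_2 = (31.3 − 9.5)/2 = 10.9 ft; q_2 = 2.48 × 3.50 × 10.9 = 94.61 ft³/s
w_3 = (43.7 − 19.6)/2 = 12.05 ft; q_3 = 2.63 × 3.57 × 12.05 = 113.1 ft³/s
w_4 = (55.8 − 31.3)/2 = 12.25 ft; q_4 = 3.06 × 5.46 × 12.25 = 204.7 ft³/s
w_5 = (78.9 − 43.7)/2 = 17.6 ft; q_5 = 3.47 × 5.48 × 17.6 = 334.7 ft³/s
w_6 = (97.8 − 55.8)/2 = 21 ft; q_6 = 3.35 × 4.74 × 21 = 333.5 ft³/s
w_7 = (97.8 − 78.9)/2 = 9.45 ft; q_7 = 2.13 × 1.67 × 9.45 = 33.61 ft³/s
Q = Σ qᵢ = 1122 ft³/s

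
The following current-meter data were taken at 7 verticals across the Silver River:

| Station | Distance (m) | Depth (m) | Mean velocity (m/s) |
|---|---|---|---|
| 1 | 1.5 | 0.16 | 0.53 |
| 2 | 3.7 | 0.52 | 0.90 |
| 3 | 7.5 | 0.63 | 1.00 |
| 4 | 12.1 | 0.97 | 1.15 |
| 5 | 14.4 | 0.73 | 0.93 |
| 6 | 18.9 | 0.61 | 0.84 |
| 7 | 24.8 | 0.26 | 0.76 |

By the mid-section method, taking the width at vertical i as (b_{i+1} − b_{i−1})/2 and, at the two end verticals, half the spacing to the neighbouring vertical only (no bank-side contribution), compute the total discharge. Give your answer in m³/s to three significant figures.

w_1 = (3.7 − 1.5)/2 = 1.1 m; q_1 = 0.53 × 0.16 × 1.1 = 0.09328 m³/s
w_2 = (7.5 − 1.5)/2 = 3 m; q_2 = 0.90 × 0.52 × 3 = 1.404 m³/s
w_3 = (12.1 − 3.7)/2 = 4.2 m; q_3 = 1.00 × 0.63 × 4.2 = 2.646 m³/s
w_4 = (14.4 − 7.5)/2 = 3.45 m; q_4 = 1.15 × 0.97 × 3.45 = 3.848 m³/s
w_5 = (18.9 − 12.1)/2 = 3.4 m; q_5 = 0.93 × 0.73 × 3.4 = 2.308 m³/s
w_6 = (24.8 − 14.4)/2 = 5.2 m; q_6 = 0.84 × 0.61 × 5.2 = 2.664 m³/s
w_7 = (24.8 − 18.9)/2 = 2.95 m; q_7 = 0.76 × 0.26 × 2.95 = 0.5829 m³/s
Q = Σ qᵢ = 13.55 m³/s

13.5 m³/s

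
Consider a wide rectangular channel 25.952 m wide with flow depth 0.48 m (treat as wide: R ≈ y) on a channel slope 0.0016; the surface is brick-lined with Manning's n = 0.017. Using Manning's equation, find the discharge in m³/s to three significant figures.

A = b·y = 25.952 × 0.48 = 12.46 m²
Wide channel: R ≈ y = 0.48 m
Q = (1/n)·A·R^(2/3)·S^(1/2) = (1/0.017) × 12.46 × 0.4800^(2/3) × 0.0016^(1/2) = 17.97 m³/s

18.0 m³/s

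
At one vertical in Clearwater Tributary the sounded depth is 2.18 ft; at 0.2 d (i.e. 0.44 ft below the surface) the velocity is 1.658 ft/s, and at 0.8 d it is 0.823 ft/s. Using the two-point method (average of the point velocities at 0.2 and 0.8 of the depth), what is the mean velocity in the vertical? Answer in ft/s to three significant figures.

v̄ = (1.658 + 0.823) / 2 = 1.241 ft/s

1.24 ft/s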